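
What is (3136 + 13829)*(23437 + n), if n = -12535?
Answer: 184952430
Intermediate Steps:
(3136 + 13829)*(23437 + n) = (3136 + 13829)*(23437 - 12535) = 16965*10902 = 184952430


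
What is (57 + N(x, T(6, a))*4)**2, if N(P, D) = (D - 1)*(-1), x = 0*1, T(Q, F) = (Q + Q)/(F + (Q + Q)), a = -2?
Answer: 78961/25 ≈ 3158.4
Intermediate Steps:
T(Q, F) = 2*Q/(F + 2*Q) (T(Q, F) = (2*Q)/(F + 2*Q) = 2*Q/(F + 2*Q))
x = 0
N(P, D) = 1 - D (N(P, D) = (-1 + D)*(-1) = 1 - D)
(57 + N(x, T(6, a))*4)**2 = (57 + (1 - 2*6/(-2 + 2*6))*4)**2 = (57 + (1 - 2*6/(-2 + 12))*4)**2 = (57 + (1 - 2*6/10)*4)**2 = (57 + (1 - 1*6/5)*4)**2 = (57 + (1 - 6/5)*4)**2 = (57 - 1/5*4)**2 = (57 - 4/5)**2 = (281/5)**2 = 78961/25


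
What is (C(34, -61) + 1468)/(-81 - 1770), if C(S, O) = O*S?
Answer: 202/617 ≈ 0.32739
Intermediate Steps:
(C(34, -61) + 1468)/(-81 - 1770) = (-61*34 + 1468)/(-81 - 1770) = (-2074 + 1468)/(-1851) = -606*(-1/1851) = 202/617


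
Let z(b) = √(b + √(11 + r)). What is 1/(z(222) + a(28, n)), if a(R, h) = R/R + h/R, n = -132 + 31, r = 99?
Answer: 1/(-73/28 + √(222 + √110)) ≈ 0.079111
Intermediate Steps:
n = -101
a(R, h) = 1 + h/R
z(b) = √(b + √110) (z(b) = √(b + √(11 + 99)) = √(b + √110))
1/(z(222) + a(28, n)) = 1/(√(222 + √110) + (28 - 101)/28) = 1/(√(222 + √110) + (1/28)*(-73)) = 1/(√(222 + √110) - 73/28) = 1/(-73/28 + √(222 + √110))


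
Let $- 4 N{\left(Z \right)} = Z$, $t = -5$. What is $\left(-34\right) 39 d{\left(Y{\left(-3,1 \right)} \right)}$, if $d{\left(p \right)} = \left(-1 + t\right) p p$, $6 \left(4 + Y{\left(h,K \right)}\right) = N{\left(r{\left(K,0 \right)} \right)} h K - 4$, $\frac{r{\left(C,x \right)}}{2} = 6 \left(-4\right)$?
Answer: $905216$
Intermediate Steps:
$r{\left(C,x \right)} = -48$ ($r{\left(C,x \right)} = 2 \cdot 6 \left(-4\right) = 2 \left(-24\right) = -48$)
$N{\left(Z \right)} = - \frac{Z}{4}$
$Y{\left(h,K \right)} = - \frac{14}{3} + 2 K h$ ($Y{\left(h,K \right)} = -4 + \frac{\left(- \frac{1}{4}\right) \left(-48\right) h K - 4}{6} = -4 + \frac{12 h K - 4}{6} = -4 + \frac{12 K h - 4}{6} = -4 + \frac{-4 + 12 K h}{6} = -4 + \left(- \frac{2}{3} + 2 K h\right) = - \frac{14}{3} + 2 K h$)
$d{\left(p \right)} = - 6 p^{2}$ ($d{\left(p \right)} = \left(-1 - 5\right) p p = - 6 p^{2}$)
$\left(-34\right) 39 d{\left(Y{\left(-3,1 \right)} \right)} = \left(-34\right) 39 \left(- 6 \left(- \frac{14}{3} + 2 \cdot 1 \left(-3\right)\right)^{2}\right) = - 1326 \left(- 6 \left(- \frac{14}{3} - 6\right)^{2}\right) = - 1326 \left(- 6 \left(- \frac{32}{3}\right)^{2}\right) = - 1326 \left(\left(-6\right) \frac{1024}{9}\right) = \left(-1326\right) \left(- \frac{2048}{3}\right) = 905216$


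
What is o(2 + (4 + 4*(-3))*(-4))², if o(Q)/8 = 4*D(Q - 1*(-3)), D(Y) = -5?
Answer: 25600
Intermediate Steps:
o(Q) = -160 (o(Q) = 8*(4*(-5)) = 8*(-20) = -160)
o(2 + (4 + 4*(-3))*(-4))² = (-160)² = 25600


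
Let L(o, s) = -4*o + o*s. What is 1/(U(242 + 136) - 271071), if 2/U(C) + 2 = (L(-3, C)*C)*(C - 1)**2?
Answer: -30139591483/8169969202888294 ≈ -3.6891e-6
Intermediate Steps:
U(C) = 2/(-2 + C*(-1 + C)**2*(12 - 3*C)) (U(C) = 2/(-2 + ((-3*(-4 + C))*C)*(C - 1)**2) = 2/(-2 + ((12 - 3*C)*C)*(-1 + C)**2) = 2/(-2 + (C*(12 - 3*C))*(-1 + C)**2) = 2/(-2 + C*(-1 + C)**2*(12 - 3*C)))
1/(U(242 + 136) - 271071) = 1/(2/(-2 + 3*(242 + 136)*(-1 + (242 + 136))**2*(4 - (242 + 136))) - 271071) = 1/(2/(-2 + 3*378*(-1 + 378)**2*(4 - 1*378)) - 271071) = 1/(2/(-2 + 3*378*377**2*(4 - 378)) - 271071) = 1/(2/(-2 + 3*378*142129*(-374)) - 271071) = 1/(2/(-2 - 60279182964) - 271071) = 1/(2/(-60279182966) - 271071) = 1/(2*(-1/60279182966) - 271071) = 1/(-1/30139591483 - 271071) = 1/(-8169969202888294/30139591483) = -30139591483/8169969202888294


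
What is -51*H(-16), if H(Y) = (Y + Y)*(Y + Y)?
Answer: -52224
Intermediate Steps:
H(Y) = 4*Y² (H(Y) = (2*Y)*(2*Y) = 4*Y²)
-51*H(-16) = -204*(-16)² = -204*256 = -51*1024 = -52224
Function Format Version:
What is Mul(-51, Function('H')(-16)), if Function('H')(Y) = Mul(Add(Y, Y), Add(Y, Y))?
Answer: -52224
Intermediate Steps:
Function('H')(Y) = Mul(4, Pow(Y, 2)) (Function('H')(Y) = Mul(Mul(2, Y), Mul(2, Y)) = Mul(4, Pow(Y, 2)))
Mul(-51, Function('H')(-16)) = Mul(-51, Mul(4, Pow(-16, 2))) = Mul(-51, Mul(4, 256)) = Mul(-51, 1024) = -52224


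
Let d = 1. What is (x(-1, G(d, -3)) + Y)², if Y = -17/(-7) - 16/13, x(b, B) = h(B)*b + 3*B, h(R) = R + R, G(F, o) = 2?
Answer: 84681/8281 ≈ 10.226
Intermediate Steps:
h(R) = 2*R
x(b, B) = 3*B + 2*B*b (x(b, B) = (2*B)*b + 3*B = 2*B*b + 3*B = 3*B + 2*B*b)
Y = 109/91 (Y = -17*(-⅐) - 16*1/13 = 17/7 - 16/13 = 109/91 ≈ 1.1978)
(x(-1, G(d, -3)) + Y)² = (2*(3 + 2*(-1)) + 109/91)² = (2*(3 - 2) + 109/91)² = (2*1 + 109/91)² = (2 + 109/91)² = (291/91)² = 84681/8281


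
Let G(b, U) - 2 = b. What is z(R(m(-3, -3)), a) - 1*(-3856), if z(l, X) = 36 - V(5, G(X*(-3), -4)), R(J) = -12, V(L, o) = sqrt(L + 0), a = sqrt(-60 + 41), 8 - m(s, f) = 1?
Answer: 3892 - sqrt(5) ≈ 3889.8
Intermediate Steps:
m(s, f) = 7 (m(s, f) = 8 - 1*1 = 8 - 1 = 7)
a = I*sqrt(19) (a = sqrt(-19) = I*sqrt(19) ≈ 4.3589*I)
G(b, U) = 2 + b
V(L, o) = sqrt(L)
z(l, X) = 36 - sqrt(5)
z(R(m(-3, -3)), a) - 1*(-3856) = (36 - sqrt(5)) - 1*(-3856) = (36 - sqrt(5)) + 3856 = 3892 - sqrt(5)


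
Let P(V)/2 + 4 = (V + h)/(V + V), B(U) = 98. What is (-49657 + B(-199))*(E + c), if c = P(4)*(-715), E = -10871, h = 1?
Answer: 1198287061/4 ≈ 2.9957e+8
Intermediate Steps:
P(V) = -8 + (1 + V)/V (P(V) = -8 + 2*((V + 1)/(V + V)) = -8 + 2*((1 + V)/((2*V))) = -8 + 2*((1 + V)*(1/(2*V))) = -8 + 2*((1 + V)/(2*V)) = -8 + (1 + V)/V)
c = 19305/4 (c = (-7 + 1/4)*(-715) = -27/4*(-715) = 19305/4 ≈ 4826.3)
(-49657 + B(-199))*(E + c) = (-49657 + 98)*(-10871 + 19305/4) = -49559*(-24179/4) = 1198287061/4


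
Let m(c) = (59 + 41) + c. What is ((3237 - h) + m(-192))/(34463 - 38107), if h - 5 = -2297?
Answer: -5437/3644 ≈ -1.4920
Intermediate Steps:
h = -2292 (h = 5 - 2297 = -2292)
m(c) = 100 + c
((3237 - h) + m(-192))/(34463 - 38107) = ((3237 - 1*(-2292)) + (100 - 192))/(34463 - 38107) = ((3237 + 2292) - 92)/(-3644) = (5529 - 92)*(-1/3644) = 5437*(-1/3644) = -5437/3644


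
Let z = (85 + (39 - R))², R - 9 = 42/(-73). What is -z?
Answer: -71182969/5329 ≈ -13358.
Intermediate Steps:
R = 615/73 (R = 9 + 42/(-73) = 9 + 42*(-1/73) = 9 - 42/73 = 615/73 ≈ 8.4247)
z = 71182969/5329 (z = (85 + (39 - 1*615/73))² = (85 + (39 - 615/73))² = (85 + 2232/73)² = (8437/73)² = 71182969/5329 ≈ 13358.)
-z = -1*71182969/5329 = -71182969/5329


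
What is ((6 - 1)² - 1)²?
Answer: 576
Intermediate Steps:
((6 - 1)² - 1)² = (5² - 1)² = (25 - 1)² = 24² = 576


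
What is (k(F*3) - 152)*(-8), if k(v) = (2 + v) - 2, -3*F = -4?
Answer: 1184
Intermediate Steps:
F = 4/3 (F = -1/3*(-4) = 4/3 ≈ 1.3333)
k(v) = v
(k(F*3) - 152)*(-8) = ((4/3)*3 - 152)*(-8) = (4 - 152)*(-8) = -148*(-8) = 1184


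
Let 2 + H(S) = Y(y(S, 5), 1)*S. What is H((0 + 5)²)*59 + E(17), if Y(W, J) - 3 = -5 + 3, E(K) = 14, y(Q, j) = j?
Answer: 1371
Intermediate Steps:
Y(W, J) = 1 (Y(W, J) = 3 + (-5 + 3) = 3 - 2 = 1)
H(S) = -2 + S (H(S) = -2 + 1*S = -2 + S)
H((0 + 5)²)*59 + E(17) = (-2 + (0 + 5)²)*59 + 14 = (-2 + 5²)*59 + 14 = (-2 + 25)*59 + 14 = 23*59 + 14 = 1357 + 14 = 1371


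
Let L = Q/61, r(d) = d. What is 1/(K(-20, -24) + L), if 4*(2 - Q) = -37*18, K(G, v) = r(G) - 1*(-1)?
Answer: -122/1981 ≈ -0.061585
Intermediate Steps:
K(G, v) = 1 + G (K(G, v) = G - 1*(-1) = G + 1 = 1 + G)
Q = 337/2 (Q = 2 - (-37)*18/4 = 2 - 1/4*(-666) = 2 + 333/2 = 337/2 ≈ 168.50)
L = 337/122 (L = (337/2)/61 = (337/2)*(1/61) = 337/122 ≈ 2.7623)
1/(K(-20, -24) + L) = 1/((1 - 20) + 337/122) = 1/(-19 + 337/122) = 1/(-1981/122) = -122/1981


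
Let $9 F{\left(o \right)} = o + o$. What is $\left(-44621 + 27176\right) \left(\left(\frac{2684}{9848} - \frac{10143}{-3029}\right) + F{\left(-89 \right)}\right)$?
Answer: $\frac{6305647131985}{22372194} \approx 2.8185 \cdot 10^{5}$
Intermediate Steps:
$F{\left(o \right)} = \frac{2 o}{9}$ ($F{\left(o \right)} = \frac{o + o}{9} = \frac{2 o}{9}$)
$\left(-44621 + 27176\right) \left(\left(\frac{2684}{9848} - \frac{10143}{-3029}\right) + F{\left(-89 \right)}\right) = \left(-44621 + 27176\right) \left(\left(\frac{2684}{9848} - \frac{10143}{-3029}\right) + \frac{2}{9} \left(-89\right)\right) = - 17445 \left(\left(2684 \cdot \frac{1}{9848} - - \frac{10143}{3029}\right) - \frac{178}{9}\right) = - 17445 \left(\left(\frac{671}{2462} + \frac{10143}{3029}\right) - \frac{178}{9}\right) = - 17445 \left(\frac{27004525}{7457398} - \frac{178}{9}\right) = \left(-17445\right) \left(- \frac{1084376119}{67116582}\right) = \frac{6305647131985}{22372194}$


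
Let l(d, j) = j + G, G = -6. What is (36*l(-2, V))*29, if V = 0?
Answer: -6264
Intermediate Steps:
l(d, j) = -6 + j (l(d, j) = j - 6 = -6 + j)
(36*l(-2, V))*29 = (36*(-6 + 0))*29 = (36*(-6))*29 = -216*29 = -6264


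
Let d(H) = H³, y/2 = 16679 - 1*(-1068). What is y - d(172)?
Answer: -5052954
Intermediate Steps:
y = 35494 (y = 2*(16679 - 1*(-1068)) = 2*(16679 + 1068) = 2*17747 = 35494)
y - d(172) = 35494 - 1*172³ = 35494 - 1*5088448 = 35494 - 5088448 = -5052954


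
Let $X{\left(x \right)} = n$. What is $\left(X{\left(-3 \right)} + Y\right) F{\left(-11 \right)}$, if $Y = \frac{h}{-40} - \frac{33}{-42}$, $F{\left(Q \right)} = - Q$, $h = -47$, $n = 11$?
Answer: $\frac{39919}{280} \approx 142.57$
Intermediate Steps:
$X{\left(x \right)} = 11$
$Y = \frac{549}{280}$ ($Y = - \frac{47}{-40} - \frac{33}{-42} = \left(-47\right) \left(- \frac{1}{40}\right) - - \frac{11}{14} = \frac{47}{40} + \frac{11}{14} = \frac{549}{280} \approx 1.9607$)
$\left(X{\left(-3 \right)} + Y\right) F{\left(-11 \right)} = \left(11 + \frac{549}{280}\right) \left(\left(-1\right) \left(-11\right)\right) = \frac{3629}{280} \cdot 11 = \frac{39919}{280}$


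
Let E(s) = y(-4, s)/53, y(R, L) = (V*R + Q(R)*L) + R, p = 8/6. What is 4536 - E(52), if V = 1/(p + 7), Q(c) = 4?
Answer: 113304/25 ≈ 4532.2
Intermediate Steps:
p = 4/3 (p = 8*(⅙) = 4/3 ≈ 1.3333)
V = 3/25 (V = 1/(4/3 + 7) = 1/(25/3) = 3/25 ≈ 0.12000)
y(R, L) = 4*L + 28*R/25 (y(R, L) = (3*R/25 + 4*L) + R = (4*L + 3*R/25) + R = 4*L + 28*R/25)
E(s) = -112/1325 + 4*s/53 (E(s) = (4*s + (28/25)*(-4))/53 = (4*s - 112/25)*(1/53) = (-112/25 + 4*s)*(1/53) = -112/1325 + 4*s/53)
4536 - E(52) = 4536 - (-112/1325 + (4/53)*52) = 4536 - (-112/1325 + 208/53) = 4536 - 1*96/25 = 4536 - 96/25 = 113304/25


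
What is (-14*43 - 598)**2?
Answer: 1440000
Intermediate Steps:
(-14*43 - 598)**2 = (-602 - 598)**2 = (-1200)**2 = 1440000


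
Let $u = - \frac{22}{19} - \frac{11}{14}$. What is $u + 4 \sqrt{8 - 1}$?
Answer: $- \frac{517}{266} + 4 \sqrt{7} \approx 8.6394$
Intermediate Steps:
$u = - \frac{517}{266}$ ($u = \left(-22\right) \frac{1}{19} - \frac{11}{14} = - \frac{22}{19} - \frac{11}{14} = - \frac{517}{266} \approx -1.9436$)
$u + 4 \sqrt{8 - 1} = - \frac{517}{266} + 4 \sqrt{8 - 1} = - \frac{517}{266} + 4 \sqrt{7}$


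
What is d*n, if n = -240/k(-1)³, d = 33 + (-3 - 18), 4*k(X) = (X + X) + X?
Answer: 20480/3 ≈ 6826.7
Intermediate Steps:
k(X) = 3*X/4 (k(X) = ((X + X) + X)/4 = (2*X + X)/4 = (3*X)/4 = 3*X/4)
d = 12 (d = 33 - 21 = 12)
n = 5120/9 (n = -240/(((¾)*(-1))³) = -240/((-¾)³) = -240/(-27/64) = -240*(-64/27) = 5120/9 ≈ 568.89)
d*n = 12*(5120/9) = 20480/3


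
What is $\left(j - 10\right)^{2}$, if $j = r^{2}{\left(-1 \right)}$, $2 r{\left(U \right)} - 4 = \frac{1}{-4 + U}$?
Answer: $\frac{408321}{10000} \approx 40.832$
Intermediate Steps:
$r{\left(U \right)} = 2 + \frac{1}{2 \left(-4 + U\right)}$
$j = \frac{361}{100}$ ($j = \left(\frac{-15 + 4 \left(-1\right)}{2 \left(-4 - 1\right)}\right)^{2} = \left(\frac{-15 - 4}{2 \left(-5\right)}\right)^{2} = \left(\frac{1}{2} \left(- \frac{1}{5}\right) \left(-19\right)\right)^{2} = \left(\frac{19}{10}\right)^{2} = \frac{361}{100} \approx 3.61$)
$\left(j - 10\right)^{2} = \left(\frac{361}{100} - 10\right)^{2} = \left(- \frac{639}{100}\right)^{2} = \frac{408321}{10000}$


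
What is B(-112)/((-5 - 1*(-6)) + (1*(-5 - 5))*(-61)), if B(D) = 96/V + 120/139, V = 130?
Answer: 14472/5520385 ≈ 0.0026216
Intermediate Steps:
B(D) = 14472/9035 (B(D) = 96/130 + 120/139 = 96*(1/130) + 120*(1/139) = 48/65 + 120/139 = 14472/9035)
B(-112)/((-5 - 1*(-6)) + (1*(-5 - 5))*(-61)) = 14472/(9035*((-5 - 1*(-6)) + (1*(-5 - 5))*(-61))) = 14472/(9035*((-5 + 6) + (1*(-10))*(-61))) = 14472/(9035*(1 - 10*(-61))) = 14472/(9035*(1 + 610)) = (14472/9035)/611 = (14472/9035)*(1/611) = 14472/5520385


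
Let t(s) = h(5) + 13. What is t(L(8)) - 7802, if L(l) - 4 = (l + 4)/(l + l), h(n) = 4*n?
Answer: -7769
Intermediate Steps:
L(l) = 4 + (4 + l)/(2*l) (L(l) = 4 + (l + 4)/(l + l) = 4 + (4 + l)/((2*l)) = 4 + (4 + l)*(1/(2*l)) = 4 + (4 + l)/(2*l))
t(s) = 33 (t(s) = 4*5 + 13 = 20 + 13 = 33)
t(L(8)) - 7802 = 33 - 7802 = -7769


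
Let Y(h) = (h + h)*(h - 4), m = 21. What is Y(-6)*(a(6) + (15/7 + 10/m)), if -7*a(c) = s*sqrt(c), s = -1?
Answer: 2200/7 + 120*sqrt(6)/7 ≈ 356.28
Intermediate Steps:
Y(h) = 2*h*(-4 + h) (Y(h) = (2*h)*(-4 + h) = 2*h*(-4 + h))
a(c) = sqrt(c)/7 (a(c) = -(-1)*sqrt(c)/7 = sqrt(c)/7)
Y(-6)*(a(6) + (15/7 + 10/m)) = (2*(-6)*(-4 - 6))*(sqrt(6)/7 + (15/7 + 10/21)) = (2*(-6)*(-10))*(sqrt(6)/7 + (15*(1/7) + 10*(1/21))) = 120*(sqrt(6)/7 + (15/7 + 10/21)) = 120*(sqrt(6)/7 + 55/21) = 120*(55/21 + sqrt(6)/7) = 2200/7 + 120*sqrt(6)/7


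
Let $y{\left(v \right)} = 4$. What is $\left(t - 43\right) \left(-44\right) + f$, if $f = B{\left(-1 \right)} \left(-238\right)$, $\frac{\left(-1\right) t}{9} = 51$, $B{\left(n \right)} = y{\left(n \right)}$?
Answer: $21136$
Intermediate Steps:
$B{\left(n \right)} = 4$
$t = -459$ ($t = \left(-9\right) 51 = -459$)
$f = -952$ ($f = 4 \left(-238\right) = -952$)
$\left(t - 43\right) \left(-44\right) + f = \left(-459 - 43\right) \left(-44\right) - 952 = \left(-502\right) \left(-44\right) - 952 = 22088 - 952 = 21136$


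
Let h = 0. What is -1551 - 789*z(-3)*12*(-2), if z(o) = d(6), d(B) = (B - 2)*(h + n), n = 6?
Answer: 452913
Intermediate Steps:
d(B) = -12 + 6*B (d(B) = (B - 2)*(0 + 6) = (-2 + B)*6 = -12 + 6*B)
z(o) = 24 (z(o) = -12 + 6*6 = -12 + 36 = 24)
-1551 - 789*z(-3)*12*(-2) = -1551 - 789*24*12*(-2) = -1551 - 227232*(-2) = -1551 - 789*(-576) = -1551 + 454464 = 452913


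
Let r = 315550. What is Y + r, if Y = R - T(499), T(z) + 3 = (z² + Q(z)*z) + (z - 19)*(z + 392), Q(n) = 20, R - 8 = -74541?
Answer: -445641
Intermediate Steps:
R = -74533 (R = 8 - 74541 = -74533)
T(z) = -3 + z² + 20*z + (-19 + z)*(392 + z) (T(z) = -3 + ((z² + 20*z) + (z - 19)*(z + 392)) = -3 + ((z² + 20*z) + (-19 + z)*(392 + z)) = -3 + (z² + 20*z + (-19 + z)*(392 + z)) = -3 + z² + 20*z + (-19 + z)*(392 + z))
Y = -761191 (Y = -74533 - (-7451 + 2*499² + 393*499) = -74533 - (-7451 + 2*249001 + 196107) = -74533 - (-7451 + 498002 + 196107) = -74533 - 1*686658 = -74533 - 686658 = -761191)
Y + r = -761191 + 315550 = -445641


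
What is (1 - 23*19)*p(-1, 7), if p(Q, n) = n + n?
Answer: -6104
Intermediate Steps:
p(Q, n) = 2*n
(1 - 23*19)*p(-1, 7) = (1 - 23*19)*(2*7) = (1 - 437)*14 = -436*14 = -6104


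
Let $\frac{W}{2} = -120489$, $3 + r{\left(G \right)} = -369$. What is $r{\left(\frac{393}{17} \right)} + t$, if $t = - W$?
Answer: $240606$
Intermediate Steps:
$r{\left(G \right)} = -372$ ($r{\left(G \right)} = -3 - 369 = -372$)
$W = -240978$ ($W = 2 \left(-120489\right) = -240978$)
$t = 240978$ ($t = \left(-1\right) \left(-240978\right) = 240978$)
$r{\left(\frac{393}{17} \right)} + t = -372 + 240978 = 240606$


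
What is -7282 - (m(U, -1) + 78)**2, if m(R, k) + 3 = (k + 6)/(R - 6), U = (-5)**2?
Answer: -4673702/361 ≈ -12947.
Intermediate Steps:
U = 25
m(R, k) = -3 + (6 + k)/(-6 + R) (m(R, k) = -3 + (k + 6)/(R - 6) = -3 + (6 + k)/(-6 + R))
-7282 - (m(U, -1) + 78)**2 = -7282 - ((24 - 1 - 3*25)/(-6 + 25) + 78)**2 = -7282 - ((24 - 1 - 75)/19 + 78)**2 = -7282 - ((1/19)*(-52) + 78)**2 = -7282 - (-52/19 + 78)**2 = -7282 - (1430/19)**2 = -7282 - 1*2044900/361 = -7282 - 2044900/361 = -4673702/361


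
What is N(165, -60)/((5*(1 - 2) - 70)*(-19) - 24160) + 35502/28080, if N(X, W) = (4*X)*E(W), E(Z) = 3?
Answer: 25051319/21279960 ≈ 1.1772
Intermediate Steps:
N(X, W) = 12*X (N(X, W) = (4*X)*3 = 12*X)
N(165, -60)/((5*(1 - 2) - 70)*(-19) - 24160) + 35502/28080 = (12*165)/((5*(1 - 2) - 70)*(-19) - 24160) + 35502/28080 = 1980/((5*(-1) - 70)*(-19) - 24160) + 35502*(1/28080) = 1980/((-5 - 70)*(-19) - 24160) + 5917/4680 = 1980/(-75*(-19) - 24160) + 5917/4680 = 1980/(1425 - 24160) + 5917/4680 = 1980/(-22735) + 5917/4680 = 1980*(-1/22735) + 5917/4680 = -396/4547 + 5917/4680 = 25051319/21279960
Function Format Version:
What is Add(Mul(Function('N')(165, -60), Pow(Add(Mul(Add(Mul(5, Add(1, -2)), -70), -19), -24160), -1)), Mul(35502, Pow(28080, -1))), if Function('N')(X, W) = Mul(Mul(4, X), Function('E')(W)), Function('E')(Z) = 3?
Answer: Rational(25051319, 21279960) ≈ 1.1772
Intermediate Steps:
Function('N')(X, W) = Mul(12, X) (Function('N')(X, W) = Mul(Mul(4, X), 3) = Mul(12, X))
Add(Mul(Function('N')(165, -60), Pow(Add(Mul(Add(Mul(5, Add(1, -2)), -70), -19), -24160), -1)), Mul(35502, Pow(28080, -1))) = Add(Mul(Mul(12, 165), Pow(Add(Mul(Add(Mul(5, Add(1, -2)), -70), -19), -24160), -1)), Mul(35502, Pow(28080, -1))) = Add(Mul(1980, Pow(Add(Mul(Add(Mul(5, -1), -70), -19), -24160), -1)), Mul(35502, Rational(1, 28080))) = Add(Mul(1980, Pow(Add(Mul(Add(-5, -70), -19), -24160), -1)), Rational(5917, 4680)) = Add(Mul(1980, Pow(Add(Mul(-75, -19), -24160), -1)), Rational(5917, 4680)) = Add(Mul(1980, Pow(Add(1425, -24160), -1)), Rational(5917, 4680)) = Add(Mul(1980, Pow(-22735, -1)), Rational(5917, 4680)) = Add(Mul(1980, Rational(-1, 22735)), Rational(5917, 4680)) = Add(Rational(-396, 4547), Rational(5917, 4680)) = Rational(25051319, 21279960)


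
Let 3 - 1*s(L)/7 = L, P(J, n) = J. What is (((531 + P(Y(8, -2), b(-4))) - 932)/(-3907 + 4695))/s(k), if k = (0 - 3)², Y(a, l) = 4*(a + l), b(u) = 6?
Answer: 377/33096 ≈ 0.011391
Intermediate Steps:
Y(a, l) = 4*a + 4*l
k = 9 (k = (-3)² = 9)
s(L) = 21 - 7*L
(((531 + P(Y(8, -2), b(-4))) - 932)/(-3907 + 4695))/s(k) = (((531 + (4*8 + 4*(-2))) - 932)/(-3907 + 4695))/(21 - 7*9) = (((531 + (32 - 8)) - 932)/788)/(21 - 63) = (((531 + 24) - 932)*(1/788))/(-42) = ((555 - 932)*(1/788))*(-1/42) = -377*1/788*(-1/42) = -377/788*(-1/42) = 377/33096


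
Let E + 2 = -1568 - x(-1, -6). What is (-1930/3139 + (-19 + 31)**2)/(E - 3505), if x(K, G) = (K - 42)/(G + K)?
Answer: -121177/4294152 ≈ -0.028219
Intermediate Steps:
x(K, G) = (-42 + K)/(G + K)
E = -11033/7 (E = -2 + (-1568 - (-42 - 1)/(-6 - 1)) = -2 + (-1568 - (-43)/(-7)) = -2 + (-1568 - (-1)*(-43)/7) = -2 + (-1568 - 1*43/7) = -2 + (-1568 - 43/7) = -2 - 11019/7 = -11033/7 ≈ -1576.1)
(-1930/3139 + (-19 + 31)**2)/(E - 3505) = (-1930/3139 + (-19 + 31)**2)/(-11033/7 - 3505) = (-1930*1/3139 + 12**2)/(-35568/7) = (-1930/3139 + 144)*(-7/35568) = (450086/3139)*(-7/35568) = -121177/4294152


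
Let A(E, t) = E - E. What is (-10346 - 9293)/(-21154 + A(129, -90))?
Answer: 19639/21154 ≈ 0.92838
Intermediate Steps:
A(E, t) = 0
(-10346 - 9293)/(-21154 + A(129, -90)) = (-10346 - 9293)/(-21154 + 0) = -19639/(-21154) = -19639*(-1/21154) = 19639/21154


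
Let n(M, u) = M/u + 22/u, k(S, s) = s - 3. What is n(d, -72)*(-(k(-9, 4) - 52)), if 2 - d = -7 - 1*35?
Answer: -187/4 ≈ -46.750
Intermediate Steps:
k(S, s) = -3 + s
d = 44 (d = 2 - (-7 - 1*35) = 2 - (-7 - 35) = 2 - 1*(-42) = 2 + 42 = 44)
n(M, u) = 22/u + M/u
n(d, -72)*(-(k(-9, 4) - 52)) = ((22 + 44)/(-72))*(-((-3 + 4) - 52)) = (-1/72*66)*(-(1 - 52)) = -(-11)*(-51)/12 = -11/12*51 = -187/4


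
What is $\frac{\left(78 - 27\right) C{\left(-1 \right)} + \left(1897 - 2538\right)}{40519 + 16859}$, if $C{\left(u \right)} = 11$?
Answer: $- \frac{40}{28689} \approx -0.0013943$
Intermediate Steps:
$\frac{\left(78 - 27\right) C{\left(-1 \right)} + \left(1897 - 2538\right)}{40519 + 16859} = \frac{\left(78 - 27\right) 11 + \left(1897 - 2538\right)}{40519 + 16859} = \frac{51 \cdot 11 - 641}{57378} = \left(561 - 641\right) \frac{1}{57378} = \left(-80\right) \frac{1}{57378} = - \frac{40}{28689}$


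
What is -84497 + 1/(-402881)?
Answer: -34042235858/402881 ≈ -84497.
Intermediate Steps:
-84497 + 1/(-402881) = -84497 - 1/402881 = -34042235858/402881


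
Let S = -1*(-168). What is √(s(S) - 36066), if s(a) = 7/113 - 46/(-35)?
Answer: I*√564123746585/3955 ≈ 189.91*I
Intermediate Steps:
S = 168
s(a) = 5443/3955 (s(a) = 7*(1/113) - 46*(-1/35) = 7/113 + 46/35 = 5443/3955)
√(s(S) - 36066) = √(5443/3955 - 36066) = √(-142635587/3955) = I*√564123746585/3955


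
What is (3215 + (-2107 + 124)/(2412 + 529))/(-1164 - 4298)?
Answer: -4726666/8031871 ≈ -0.58849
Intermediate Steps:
(3215 + (-2107 + 124)/(2412 + 529))/(-1164 - 4298) = (3215 - 1983/2941)/(-5462) = (3215 - 1983*1/2941)*(-1/5462) = (3215 - 1983/2941)*(-1/5462) = (9453332/2941)*(-1/5462) = -4726666/8031871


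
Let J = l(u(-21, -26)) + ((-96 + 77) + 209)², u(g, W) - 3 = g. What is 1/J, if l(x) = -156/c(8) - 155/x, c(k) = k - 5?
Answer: 18/649019 ≈ 2.7734e-5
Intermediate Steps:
u(g, W) = 3 + g
c(k) = -5 + k
l(x) = -52 - 155/x (l(x) = -156/(-5 + 8) - 155/x = -156/3 - 155/x = -156*⅓ - 155/x = -52 - 155/x)
J = 649019/18 (J = (-52 - 155/(3 - 21)) + ((-96 + 77) + 209)² = (-52 - 155/(-18)) + (-19 + 209)² = (-52 - 155*(-1/18)) + 190² = (-52 + 155/18) + 36100 = -781/18 + 36100 = 649019/18 ≈ 36057.)
1/J = 1/(649019/18) = 18/649019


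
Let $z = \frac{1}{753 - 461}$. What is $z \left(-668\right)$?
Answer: $- \frac{167}{73} \approx -2.2877$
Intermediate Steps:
$z = \frac{1}{292} \approx 0.0034247$
$z \left(-668\right) = \frac{1}{292} \left(-668\right) = - \frac{167}{73}$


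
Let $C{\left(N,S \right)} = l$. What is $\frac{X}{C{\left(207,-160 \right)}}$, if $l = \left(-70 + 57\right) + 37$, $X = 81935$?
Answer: $\frac{81935}{24} \approx 3414.0$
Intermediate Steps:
$l = 24$ ($l = -13 + 37 = 24$)
$C{\left(N,S \right)} = 24$
$\frac{X}{C{\left(207,-160 \right)}} = \frac{81935}{24}$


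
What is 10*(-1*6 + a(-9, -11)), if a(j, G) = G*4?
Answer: -500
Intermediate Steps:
a(j, G) = 4*G
10*(-1*6 + a(-9, -11)) = 10*(-1*6 + 4*(-11)) = 10*(-6 - 44) = 10*(-50) = -500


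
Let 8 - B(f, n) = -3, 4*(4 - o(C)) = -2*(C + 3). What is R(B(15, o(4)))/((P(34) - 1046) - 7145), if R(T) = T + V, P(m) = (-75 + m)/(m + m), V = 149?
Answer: -10880/557029 ≈ -0.019532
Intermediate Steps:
o(C) = 11/2 + C/2 (o(C) = 4 - (-1)*(C + 3)/2 = 4 - (-1)*(3 + C)/2 = 4 - (-6 - 2*C)/4 = 4 + (3/2 + C/2) = 11/2 + C/2)
B(f, n) = 11 (B(f, n) = 8 - 1*(-3) = 8 + 3 = 11)
P(m) = (-75 + m)/(2*m) (P(m) = (-75 + m)/((2*m)) = (-75 + m)*(1/(2*m)) = (-75 + m)/(2*m))
R(T) = 149 + T (R(T) = T + 149 = 149 + T)
R(B(15, o(4)))/((P(34) - 1046) - 7145) = (149 + 11)/(((½)*(-75 + 34)/34 - 1046) - 7145) = 160/(((½)*(1/34)*(-41) - 1046) - 7145) = 160/((-41/68 - 1046) - 7145) = 160/(-71169/68 - 7145) = 160/(-557029/68) = 160*(-68/557029) = -10880/557029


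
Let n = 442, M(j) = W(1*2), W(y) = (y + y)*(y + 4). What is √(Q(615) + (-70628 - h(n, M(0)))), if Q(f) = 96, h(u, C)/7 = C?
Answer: 10*I*√707 ≈ 265.89*I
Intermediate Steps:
W(y) = 2*y*(4 + y) (W(y) = (2*y)*(4 + y) = 2*y*(4 + y))
M(j) = 24 (M(j) = 2*(1*2)*(4 + 1*2) = 2*2*(4 + 2) = 2*2*6 = 24)
h(u, C) = 7*C
√(Q(615) + (-70628 - h(n, M(0)))) = √(96 + (-70628 - 7*24)) = √(96 + (-70628 - 1*168)) = √(96 + (-70628 - 168)) = √(96 - 70796) = √(-70700) = 10*I*√707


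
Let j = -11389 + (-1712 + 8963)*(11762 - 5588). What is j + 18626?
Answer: 44774911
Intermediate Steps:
j = 44756285 (j = -11389 + 7251*6174 = -11389 + 44767674 = 44756285)
j + 18626 = 44756285 + 18626 = 44774911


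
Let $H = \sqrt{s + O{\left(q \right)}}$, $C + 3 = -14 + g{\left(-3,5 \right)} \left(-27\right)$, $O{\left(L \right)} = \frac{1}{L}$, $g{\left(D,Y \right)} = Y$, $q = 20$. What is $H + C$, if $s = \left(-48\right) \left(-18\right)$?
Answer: $-152 + \frac{\sqrt{86405}}{10} \approx -122.61$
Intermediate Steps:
$s = 864$
$C = -152$ ($C = -3 + \left(-14 + 5 \left(-27\right)\right) = -3 - 149 = -152$)
$H = \frac{\sqrt{86405}}{10}$ ($H = \sqrt{864 + \frac{1}{20}} = \sqrt{\frac{17281}{20}} = \frac{\sqrt{86405}}{10} \approx 29.395$)
$H + C = \frac{\sqrt{86405}}{10} - 152 = -152 + \frac{\sqrt{86405}}{10}$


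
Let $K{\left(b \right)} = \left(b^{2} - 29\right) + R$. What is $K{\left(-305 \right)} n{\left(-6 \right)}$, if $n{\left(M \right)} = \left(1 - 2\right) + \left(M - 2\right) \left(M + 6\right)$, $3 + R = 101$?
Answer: $-93094$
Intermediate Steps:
$R = 98$ ($R = -3 + 101 = 98$)
$n{\left(M \right)} = -1 + \left(-2 + M\right) \left(6 + M\right)$
$K{\left(b \right)} = 69 + b^{2}$ ($K{\left(b \right)} = \left(b^{2} - 29\right) + 98 = \left(-29 + b^{2}\right) + 98 = 69 + b^{2}$)
$K{\left(-305 \right)} n{\left(-6 \right)} = \left(69 + \left(-305\right)^{2}\right) \left(-13 + \left(-6\right)^{2} + 4 \left(-6\right)\right) = \left(69 + 93025\right) \left(-13 + 36 - 24\right) = 93094 \left(-1\right) = -93094$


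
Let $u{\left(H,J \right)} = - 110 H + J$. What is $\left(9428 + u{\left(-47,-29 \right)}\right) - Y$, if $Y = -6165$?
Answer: $20734$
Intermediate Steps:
$u{\left(H,J \right)} = J - 110 H$
$\left(9428 + u{\left(-47,-29 \right)}\right) - Y = \left(9428 - -5141\right) - -6165 = \left(9428 + \left(-29 + 5170\right)\right) + 6165 = \left(9428 + 5141\right) + 6165 = 14569 + 6165 = 20734$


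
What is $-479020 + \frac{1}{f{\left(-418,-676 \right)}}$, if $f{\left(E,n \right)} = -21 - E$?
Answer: $- \frac{190170939}{397} \approx -4.7902 \cdot 10^{5}$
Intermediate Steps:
$-479020 + \frac{1}{f{\left(-418,-676 \right)}} = -479020 + \frac{1}{-21 - -418} = -479020 + \frac{1}{-21 + 418} = -479020 + \frac{1}{397} = - \frac{190170939}{397}$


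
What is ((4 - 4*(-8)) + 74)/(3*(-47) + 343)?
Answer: 55/101 ≈ 0.54455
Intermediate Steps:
((4 - 4*(-8)) + 74)/(3*(-47) + 343) = ((4 + 32) + 74)/(-141 + 343) = (36 + 74)/202 = 110*(1/202) = 55/101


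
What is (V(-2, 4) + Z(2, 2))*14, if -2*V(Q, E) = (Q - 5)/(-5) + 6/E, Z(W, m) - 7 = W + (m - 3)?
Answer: 917/10 ≈ 91.700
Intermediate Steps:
Z(W, m) = 4 + W + m (Z(W, m) = 7 + (W + (m - 3)) = 7 + (W + (-3 + m)) = 7 + (-3 + W + m) = 4 + W + m)
V(Q, E) = -½ - 3/E + Q/10 (V(Q, E) = -((Q - 5)/(-5) + 6/E)/2 = -((-5 + Q)*(-⅕) + 6/E)/2 = -((1 - Q/5) + 6/E)/2 = -(1 + 6/E - Q/5)/2 = -½ - 3/E + Q/10)
(V(-2, 4) + Z(2, 2))*14 = ((⅒)*(-30 + 4*(-5 - 2))/4 + (4 + 2 + 2))*14 = ((⅒)*(¼)*(-30 + 4*(-7)) + 8)*14 = ((⅒)*(¼)*(-30 - 28) + 8)*14 = ((⅒)*(¼)*(-58) + 8)*14 = (-29/20 + 8)*14 = (131/20)*14 = 917/10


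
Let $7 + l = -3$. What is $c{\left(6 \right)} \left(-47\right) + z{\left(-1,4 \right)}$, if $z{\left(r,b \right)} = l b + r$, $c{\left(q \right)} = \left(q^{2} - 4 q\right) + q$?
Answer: $-887$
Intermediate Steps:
$l = -10$ ($l = -7 - 3 = -10$)
$c{\left(q \right)} = q^{2} - 3 q$
$z{\left(r,b \right)} = r - 10 b$ ($z{\left(r,b \right)} = - 10 b + r = r - 10 b$)
$c{\left(6 \right)} \left(-47\right) + z{\left(-1,4 \right)} = 6 \left(-3 + 6\right) \left(-47\right) - 41 = 6 \cdot 3 \left(-47\right) - 41 = 18 \left(-47\right) - 41 = -846 - 41 = -887$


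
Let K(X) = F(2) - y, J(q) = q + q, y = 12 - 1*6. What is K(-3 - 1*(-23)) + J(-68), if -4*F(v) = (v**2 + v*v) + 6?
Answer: -291/2 ≈ -145.50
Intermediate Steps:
F(v) = -3/2 - v**2/2 (F(v) = -((v**2 + v*v) + 6)/4 = -((v**2 + v**2) + 6)/4 = -(2*v**2 + 6)/4 = -(6 + 2*v**2)/4 = -3/2 - v**2/2)
y = 6 (y = 12 - 6 = 6)
J(q) = 2*q
K(X) = -19/2 (K(X) = (-3/2 - 1/2*2**2) - 1*6 = (-3/2 - 1/2*4) - 6 = (-3/2 - 2) - 6 = -7/2 - 6 = -19/2)
K(-3 - 1*(-23)) + J(-68) = -19/2 + 2*(-68) = -19/2 - 136 = -291/2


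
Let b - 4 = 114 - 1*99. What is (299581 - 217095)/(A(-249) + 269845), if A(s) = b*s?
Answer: 41243/132557 ≈ 0.31113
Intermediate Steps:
b = 19 (b = 4 + (114 - 1*99) = 4 + (114 - 99) = 4 + 15 = 19)
A(s) = 19*s
(299581 - 217095)/(A(-249) + 269845) = (299581 - 217095)/(19*(-249) + 269845) = 82486/(-4731 + 269845) = 82486/265114 = 82486*(1/265114) = 41243/132557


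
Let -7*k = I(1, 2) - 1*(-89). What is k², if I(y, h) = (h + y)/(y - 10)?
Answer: 1444/9 ≈ 160.44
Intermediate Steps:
I(y, h) = (h + y)/(-10 + y)
k = -38/3 (k = -((2 + 1)/(-10 + 1) - 1*(-89))/7 = -(3/(-9) + 89)/7 = -(-⅑*3 + 89)/7 = -(-⅓ + 89)/7 = -⅐*266/3 = -38/3 ≈ -12.667)
k² = (-38/3)² = 1444/9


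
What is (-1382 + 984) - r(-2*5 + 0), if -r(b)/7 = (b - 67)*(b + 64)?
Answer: -29504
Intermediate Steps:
r(b) = -7*(-67 + b)*(64 + b) (r(b) = -7*(b - 67)*(b + 64) = -7*(-67 + b)*(64 + b))
(-1382 + 984) - r(-2*5 + 0) = (-1382 + 984) - (30016 - 7*(-2*5 + 0)² + 21*(-2*5 + 0)) = -398 - (30016 - 7*(-10 + 0)² + 21*(-10 + 0)) = -398 - (30016 - 7*(-10)² + 21*(-10)) = -398 - (30016 - 7*100 - 210) = -398 - (30016 - 700 - 210) = -398 - 1*29106 = -398 - 29106 = -29504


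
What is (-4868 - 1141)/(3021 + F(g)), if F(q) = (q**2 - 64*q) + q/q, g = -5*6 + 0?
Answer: -6009/5842 ≈ -1.0286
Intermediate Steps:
g = -30 (g = -30 + 0 = -30)
F(q) = 1 + q**2 - 64*q (F(q) = (q**2 - 64*q) + 1 = 1 + q**2 - 64*q)
(-4868 - 1141)/(3021 + F(g)) = (-4868 - 1141)/(3021 + (1 + (-30)**2 - 64*(-30))) = -6009/(3021 + (1 + 900 + 1920)) = -6009/(3021 + 2821) = -6009/5842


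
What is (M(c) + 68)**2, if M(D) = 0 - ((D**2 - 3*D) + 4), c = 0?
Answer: 4096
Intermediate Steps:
M(D) = -4 - D**2 + 3*D (M(D) = 0 - (4 + D**2 - 3*D) = 0 + (-4 - D**2 + 3*D) = -4 - D**2 + 3*D)
(M(c) + 68)**2 = ((-4 - 1*0**2 + 3*0) + 68)**2 = ((-4 - 1*0 + 0) + 68)**2 = ((-4 + 0 + 0) + 68)**2 = (-4 + 68)**2 = 64**2 = 4096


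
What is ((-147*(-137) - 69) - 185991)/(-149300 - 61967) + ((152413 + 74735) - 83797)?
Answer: 4326500234/30181 ≈ 1.4335e+5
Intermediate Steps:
((-147*(-137) - 69) - 185991)/(-149300 - 61967) + ((152413 + 74735) - 83797) = ((20139 - 69) - 185991)/(-211267) + (227148 - 83797) = (20070 - 185991)*(-1/211267) + 143351 = -165921*(-1/211267) + 143351 = 23703/30181 + 143351 = 4326500234/30181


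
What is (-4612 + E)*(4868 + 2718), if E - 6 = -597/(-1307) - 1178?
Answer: -57343264326/1307 ≈ -4.3874e+7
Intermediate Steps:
E = -1531207/1307 (E = 6 + (-597/(-1307) - 1178) = 6 + (-597*(-1/1307) - 1178) = 6 + (597/1307 - 1178) = 6 - 1539049/1307 = -1531207/1307 ≈ -1171.5)
(-4612 + E)*(4868 + 2718) = (-4612 - 1531207/1307)*(4868 + 2718) = -7559091/1307*7586 = -57343264326/1307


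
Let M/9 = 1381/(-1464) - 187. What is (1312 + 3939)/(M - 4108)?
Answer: -2562488/2830151 ≈ -0.90542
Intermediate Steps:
M = -825447/488 (M = 9*(1381/(-1464) - 187) = 9*(1381*(-1/1464) - 187) = 9*(-1381/1464 - 187) = 9*(-275149/1464) = -825447/488 ≈ -1691.5)
(1312 + 3939)/(M - 4108) = (1312 + 3939)/(-825447/488 - 4108) = 5251/(-2830151/488) = 5251*(-488/2830151) = -2562488/2830151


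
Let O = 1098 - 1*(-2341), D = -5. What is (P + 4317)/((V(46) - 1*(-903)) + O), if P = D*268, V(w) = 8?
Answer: 2977/4350 ≈ 0.68437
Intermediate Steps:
O = 3439 (O = 1098 + 2341 = 3439)
P = -1340 (P = -5*268 = -1340)
(P + 4317)/((V(46) - 1*(-903)) + O) = (-1340 + 4317)/((8 - 1*(-903)) + 3439) = 2977/((8 + 903) + 3439) = 2977/(911 + 3439) = 2977/4350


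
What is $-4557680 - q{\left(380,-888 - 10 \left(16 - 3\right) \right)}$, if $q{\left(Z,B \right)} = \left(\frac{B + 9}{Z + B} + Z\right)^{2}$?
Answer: $- \frac{1914443713521}{407044} \approx -4.7033 \cdot 10^{6}$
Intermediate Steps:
$q{\left(Z,B \right)} = \left(Z + \frac{9 + B}{B + Z}\right)^{2}$ ($q{\left(Z,B \right)} = \left(\frac{9 + B}{B + Z} + Z\right)^{2} = \left(Z + \frac{9 + B}{B + Z}\right)^{2}$)
$-4557680 - q{\left(380,-888 - 10 \left(16 - 3\right) \right)} = -4557680 - \frac{\left(9 - \left(888 + 10 \left(16 - 3\right)\right) + 380^{2} + \left(-888 - 10 \left(16 - 3\right)\right) 380\right)^{2}}{\left(\left(-888 - 10 \left(16 - 3\right)\right) + 380\right)^{2}} = -4557680 - \frac{\left(9 - 1018 + 144400 + \left(-888 - 130\right) 380\right)^{2}}{\left(\left(-888 - 130\right) + 380\right)^{2}} = -4557680 - \frac{\left(9 - 1018 + 144400 - 386840\right)^{2}}{\left(-1018 + 380\right)^{2}} = -4557680 - \frac{\left(9 - 1018 + 144400 - 386840\right)^{2}}{407044} = -4557680 - \frac{\left(-243449\right)^{2}}{407044} = -4557680 - \frac{1}{407044} \cdot 59267415601 = -4557680 - \frac{59267415601}{407044} = - \frac{1914443713521}{407044}$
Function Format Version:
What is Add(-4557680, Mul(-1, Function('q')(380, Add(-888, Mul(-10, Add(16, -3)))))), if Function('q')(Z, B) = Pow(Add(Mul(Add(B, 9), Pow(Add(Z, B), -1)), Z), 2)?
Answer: Rational(-1914443713521, 407044) ≈ -4.7033e+6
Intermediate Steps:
Function('q')(Z, B) = Pow(Add(Z, Mul(Pow(Add(B, Z), -1), Add(9, B))), 2) (Function('q')(Z, B) = Pow(Add(Mul(Add(9, B), Pow(Add(B, Z), -1)), Z), 2) = Pow(Add(Mul(Pow(Add(B, Z), -1), Add(9, B)), Z), 2) = Pow(Add(Z, Mul(Pow(Add(B, Z), -1), Add(9, B))), 2))
Add(-4557680, Mul(-1, Function('q')(380, Add(-888, Mul(-10, Add(16, -3)))))) = Add(-4557680, Mul(-1, Mul(Pow(Add(Add(-888, Mul(-10, Add(16, -3))), 380), -2), Pow(Add(9, Add(-888, Mul(-10, Add(16, -3))), Pow(380, 2), Mul(Add(-888, Mul(-10, Add(16, -3))), 380)), 2)))) = Add(-4557680, Mul(-1, Mul(Pow(Add(Add(-888, Mul(-10, 13)), 380), -2), Pow(Add(9, Add(-888, Mul(-10, 13)), 144400, Mul(Add(-888, Mul(-10, 13)), 380)), 2)))) = Add(-4557680, Mul(-1, Mul(Pow(Add(Add(-888, -130), 380), -2), Pow(Add(9, Add(-888, -130), 144400, Mul(Add(-888, -130), 380)), 2)))) = Add(-4557680, Mul(-1, Mul(Pow(Add(-1018, 380), -2), Pow(Add(9, -1018, 144400, Mul(-1018, 380)), 2)))) = Add(-4557680, Mul(-1, Mul(Pow(-638, -2), Pow(Add(9, -1018, 144400, -386840), 2)))) = Add(-4557680, Mul(-1, Mul(Rational(1, 407044), Pow(-243449, 2)))) = Add(-4557680, Mul(-1, Mul(Rational(1, 407044), 59267415601))) = Add(-4557680, Mul(-1, Rational(59267415601, 407044))) = Add(-4557680, Rational(-59267415601, 407044)) = Rational(-1914443713521, 407044)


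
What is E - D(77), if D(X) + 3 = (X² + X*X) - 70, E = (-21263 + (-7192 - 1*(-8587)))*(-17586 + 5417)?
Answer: 241761907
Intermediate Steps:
E = 241773692 (E = (-21263 + (-7192 + 8587))*(-12169) = (-21263 + 1395)*(-12169) = -19868*(-12169) = 241773692)
D(X) = -73 + 2*X² (D(X) = -3 + ((X² + X*X) - 70) = -3 + ((X² + X²) - 70) = -3 + (2*X² - 70) = -3 + (-70 + 2*X²) = -73 + 2*X²)
E - D(77) = 241773692 - (-73 + 2*77²) = 241773692 - (-73 + 2*5929) = 241773692 - (-73 + 11858) = 241773692 - 1*11785 = 241773692 - 11785 = 241761907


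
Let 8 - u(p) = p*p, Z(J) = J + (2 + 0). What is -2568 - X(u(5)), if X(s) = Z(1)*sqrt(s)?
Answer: -2568 - 3*I*sqrt(17) ≈ -2568.0 - 12.369*I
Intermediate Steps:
Z(J) = 2 + J (Z(J) = J + 2 = 2 + J)
u(p) = 8 - p**2 (u(p) = 8 - p*p = 8 - p**2)
X(s) = 3*sqrt(s) (X(s) = (2 + 1)*sqrt(s) = 3*sqrt(s))
-2568 - X(u(5)) = -2568 - 3*sqrt(8 - 1*5**2) = -2568 - 3*sqrt(8 - 1*25) = -2568 - 3*sqrt(8 - 25) = -2568 - 3*sqrt(-17) = -2568 - 3*I*sqrt(17)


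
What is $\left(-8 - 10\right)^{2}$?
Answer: $324$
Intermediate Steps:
$\left(-8 - 10\right)^{2} = \left(-18\right)^{2} = 324$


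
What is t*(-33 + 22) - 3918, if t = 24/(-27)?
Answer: -35174/9 ≈ -3908.2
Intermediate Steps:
t = -8/9 (t = 24*(-1/27) = -8/9 ≈ -0.88889)
t*(-33 + 22) - 3918 = -8*(-33 + 22)/9 - 3918 = -8/9*(-11) - 3918 = 88/9 - 3918 = -35174/9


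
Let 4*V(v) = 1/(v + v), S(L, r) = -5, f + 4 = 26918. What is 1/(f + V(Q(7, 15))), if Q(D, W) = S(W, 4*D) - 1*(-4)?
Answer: 8/215311 ≈ 3.7156e-5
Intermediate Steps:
f = 26914 (f = -4 + 26918 = 26914)
Q(D, W) = -1 (Q(D, W) = -5 - 1*(-4) = -5 + 4 = -1)
V(v) = 1/(8*v) (V(v) = 1/(4*(v + v)) = 1/(4*((2*v))) = (1/(2*v))/4 = 1/(8*v))
1/(f + V(Q(7, 15))) = 1/(26914 + (1/8)/(-1)) = 1/(26914 + (1/8)*(-1)) = 1/(26914 - 1/8) = 1/(215311/8) = 8/215311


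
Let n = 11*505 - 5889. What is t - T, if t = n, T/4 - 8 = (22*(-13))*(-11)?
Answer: -12950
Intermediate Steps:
n = -334 (n = 5555 - 5889 = -334)
T = 12616 (T = 32 + 4*((22*(-13))*(-11)) = 32 + 4*(-286*(-11)) = 32 + 4*3146 = 32 + 12584 = 12616)
t = -334
t - T = -334 - 1*12616 = -334 - 12616 = -12950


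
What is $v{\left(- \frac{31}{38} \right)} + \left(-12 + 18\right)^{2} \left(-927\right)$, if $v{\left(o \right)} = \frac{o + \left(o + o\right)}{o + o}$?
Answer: $- \frac{66741}{2} \approx -33371.0$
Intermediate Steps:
$v{\left(o \right)} = \frac{3}{2}$ ($v{\left(o \right)} = \frac{o + 2 o}{2 o} = 3 o \frac{1}{2 o} = \frac{3}{2}$)
$v{\left(- \frac{31}{38} \right)} + \left(-12 + 18\right)^{2} \left(-927\right) = \frac{3}{2} + \left(-12 + 18\right)^{2} \left(-927\right) = \frac{3}{2} + 6^{2} \left(-927\right) = \frac{3}{2} + 36 \left(-927\right) = \frac{3}{2} - 33372 = - \frac{66741}{2}$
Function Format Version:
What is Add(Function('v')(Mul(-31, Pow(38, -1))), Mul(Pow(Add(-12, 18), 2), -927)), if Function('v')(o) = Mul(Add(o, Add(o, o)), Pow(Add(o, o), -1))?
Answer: Rational(-66741, 2) ≈ -33371.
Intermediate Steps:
Function('v')(o) = Rational(3, 2) (Function('v')(o) = Mul(Add(o, Mul(2, o)), Pow(Mul(2, o), -1)) = Mul(Mul(3, o), Mul(Rational(1, 2), Pow(o, -1))) = Rational(3, 2))
Add(Function('v')(Mul(-31, Pow(38, -1))), Mul(Pow(Add(-12, 18), 2), -927)) = Add(Rational(3, 2), Mul(Pow(Add(-12, 18), 2), -927)) = Add(Rational(3, 2), Mul(Pow(6, 2), -927)) = Add(Rational(3, 2), Mul(36, -927)) = Add(Rational(3, 2), -33372) = Rational(-66741, 2)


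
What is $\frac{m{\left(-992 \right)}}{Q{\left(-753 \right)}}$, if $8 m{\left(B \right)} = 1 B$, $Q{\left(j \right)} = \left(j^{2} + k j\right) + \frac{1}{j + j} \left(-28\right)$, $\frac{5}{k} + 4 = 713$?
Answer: $- \frac{33100374}{151355119387} \approx -0.00021869$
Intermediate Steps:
$k = \frac{5}{709}$ ($k = \frac{5}{-4 + 713} = \frac{5}{709} \approx 0.0070522$)
$Q{\left(j \right)} = j^{2} - \frac{14}{j} + \frac{5 j}{709}$ ($Q{\left(j \right)} = \left(j^{2} + \frac{5 j}{709}\right) + \frac{1}{j + j} \left(-28\right) = \left(j^{2} + \frac{5 j}{709}\right) + \frac{1}{2 j} \left(-28\right) = \left(j^{2} + \frac{5 j}{709}\right) - \frac{14}{j} = j^{2} - \frac{14}{j} + \frac{5 j}{709}$)
$m{\left(B \right)} = \frac{B}{8}$ ($m{\left(B \right)} = \frac{1 B}{8} = \frac{B}{8}$)
$\frac{m{\left(-992 \right)}}{Q{\left(-753 \right)}} = \frac{\frac{1}{8} \left(-992\right)}{\left(-753\right)^{2} - \frac{14}{-753} + \frac{5}{709} \left(-753\right)} = - \frac{124}{567009 - - \frac{14}{753} - \frac{3765}{709}} = - \frac{124}{567009 + \frac{14}{753} - \frac{3765}{709}} = - \frac{124}{\frac{302710238774}{533877}} = \left(-124\right) \frac{533877}{302710238774} = - \frac{33100374}{151355119387}$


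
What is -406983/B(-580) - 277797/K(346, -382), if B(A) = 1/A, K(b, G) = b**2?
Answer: 28258978282443/119716 ≈ 2.3605e+8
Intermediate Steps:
-406983/B(-580) - 277797/K(346, -382) = -406983/(1/(-580)) - 277797/(346**2) = -406983/(-1/580) - 277797/119716 = -406983*(-580) - 277797*1/119716 = 236050140 - 277797/119716 = 28258978282443/119716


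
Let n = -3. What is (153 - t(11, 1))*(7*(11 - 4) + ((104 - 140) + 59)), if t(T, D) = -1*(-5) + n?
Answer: 10872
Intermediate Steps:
t(T, D) = 2 (t(T, D) = -1*(-5) - 3 = 5 - 3 = 2)
(153 - t(11, 1))*(7*(11 - 4) + ((104 - 140) + 59)) = (153 - 1*2)*(7*(11 - 4) + ((104 - 140) + 59)) = (153 - 2)*(7*7 + (-36 + 59)) = 151*(49 + 23) = 151*72 = 10872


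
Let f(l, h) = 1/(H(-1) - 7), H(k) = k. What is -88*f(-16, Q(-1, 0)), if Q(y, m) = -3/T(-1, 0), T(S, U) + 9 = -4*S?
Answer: 11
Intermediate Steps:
T(S, U) = -9 - 4*S
Q(y, m) = ⅗ (Q(y, m) = -3/(-9 - 4*(-1)) = -3/(-9 + 4) = -3/(-5) = -3*(-⅕) = ⅗)
f(l, h) = -⅛ (f(l, h) = 1/(-1 - 7) = 1/(-8) = -⅛)
-88*f(-16, Q(-1, 0)) = -88*(-⅛) = 11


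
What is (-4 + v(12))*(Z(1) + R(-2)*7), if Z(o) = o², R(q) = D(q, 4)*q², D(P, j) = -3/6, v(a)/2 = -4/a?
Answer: 182/3 ≈ 60.667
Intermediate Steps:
v(a) = -8/a (v(a) = 2*(-4/a) = -8/a)
D(P, j) = -½ (D(P, j) = -3*⅙ = -½)
R(q) = -q²/2
(-4 + v(12))*(Z(1) + R(-2)*7) = (-4 - 8/12)*(1² - ½*(-2)²*7) = (-4 - 8*1/12)*(1 - ½*4*7) = (-4 - ⅔)*(1 - 2*7) = -14*(1 - 14)/3 = -14/3*(-13) = 182/3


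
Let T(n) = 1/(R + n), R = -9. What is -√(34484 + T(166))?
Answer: -√849996273/157 ≈ -185.70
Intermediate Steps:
T(n) = 1/(-9 + n)
-√(34484 + T(166)) = -√(34484 + 1/(-9 + 166)) = -√(34484 + 1/157) = -√(5413989/157) = -√849996273/157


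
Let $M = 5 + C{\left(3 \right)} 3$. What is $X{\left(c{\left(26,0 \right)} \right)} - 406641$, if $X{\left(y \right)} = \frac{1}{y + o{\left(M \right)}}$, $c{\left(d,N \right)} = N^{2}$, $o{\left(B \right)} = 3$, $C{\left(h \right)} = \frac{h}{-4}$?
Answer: $- \frac{1219922}{3} \approx -4.0664 \cdot 10^{5}$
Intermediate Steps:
$C{\left(h \right)} = - \frac{h}{4}$ ($C{\left(h \right)} = h \left(- \frac{1}{4}\right) = - \frac{h}{4}$)
$M = \frac{11}{4}$ ($M = 5 + \left(- \frac{1}{4}\right) 3 \cdot 3 = 5 - \frac{9}{4} = \frac{11}{4} \approx 2.75$)
$X{\left(y \right)} = \frac{1}{3 + y}$ ($X{\left(y \right)} = \frac{1}{y + 3} = \frac{1}{3 + y}$)
$X{\left(c{\left(26,0 \right)} \right)} - 406641 = \frac{1}{3 + 0^{2}} - 406641 = \frac{1}{3 + 0} - 406641 = \frac{1}{3} - 406641 = - \frac{1219922}{3}$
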